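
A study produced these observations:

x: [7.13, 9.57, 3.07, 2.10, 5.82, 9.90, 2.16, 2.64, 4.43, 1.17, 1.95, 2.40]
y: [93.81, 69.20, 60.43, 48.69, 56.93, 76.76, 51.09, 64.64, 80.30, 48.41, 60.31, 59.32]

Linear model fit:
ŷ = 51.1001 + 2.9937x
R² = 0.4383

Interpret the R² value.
About 43.83% of the variability in y is accounted for by the regression on x (R² = 0.4383) — a moderate linear fit.

R² (coefficient of determination) measures the proportion of variance in y explained by the regression model.

Here R² = 0.4383:
- Explained: 43.83% of the variation in y
- Unexplained (residual): 100% − 43.83% = 56.17%
- Rule of thumb (below 0.3 weak; 0.3 to below 0.7 moderate; 0.7 and above strong) → moderate

Equivalently, for simple linear regression R² = r², so |r| = √0.4383 ≈ 0.6620.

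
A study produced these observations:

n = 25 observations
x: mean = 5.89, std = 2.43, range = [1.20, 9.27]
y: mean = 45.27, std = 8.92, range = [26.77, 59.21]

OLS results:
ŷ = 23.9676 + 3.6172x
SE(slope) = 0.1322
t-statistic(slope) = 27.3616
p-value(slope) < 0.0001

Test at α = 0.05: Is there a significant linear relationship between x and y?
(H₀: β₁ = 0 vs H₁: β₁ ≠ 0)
Since p-value < 0.0001 < α = 0.05, reject H₀ — the slope is significantly different from 0.

Hypothesis test for the slope coefficient:

H₀: β₁ = 0 (no linear relationship)
H₁: β₁ ≠ 0 (linear relationship exists)

Test statistic: t = β̂₁ / SE(β̂₁) = 3.6172 / 0.1322 = 27.3616

p < 0.0001: how often a slope estimate this far from 0 (in SE units) would arise by chance if β₁ were truly 0.

Decision rule: reject H₀ if p-value < α.
p-value < 0.0001 < α = 0.05 → reject H₀.

There is sufficient evidence at the 5% significance level to conclude that a linear relationship exists between x and y.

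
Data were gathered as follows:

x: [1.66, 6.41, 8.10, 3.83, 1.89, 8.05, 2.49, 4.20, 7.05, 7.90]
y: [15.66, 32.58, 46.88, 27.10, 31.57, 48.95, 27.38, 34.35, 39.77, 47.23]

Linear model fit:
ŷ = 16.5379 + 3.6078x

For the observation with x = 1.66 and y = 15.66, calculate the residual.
Residual = -6.8668

The residual is the difference between the actual value and the predicted value:

Residual = y - ŷ

Step 1: Calculate predicted value
ŷ = 16.5379 + 3.6078 × 1.66
ŷ = 22.5268

Step 2: Calculate residual
Residual = 15.66 - 22.5268
Residual = -6.8668

Interpretation: the model overestimates the actual value by 6.8668 at this point (negative residual → observation lies below the fitted line).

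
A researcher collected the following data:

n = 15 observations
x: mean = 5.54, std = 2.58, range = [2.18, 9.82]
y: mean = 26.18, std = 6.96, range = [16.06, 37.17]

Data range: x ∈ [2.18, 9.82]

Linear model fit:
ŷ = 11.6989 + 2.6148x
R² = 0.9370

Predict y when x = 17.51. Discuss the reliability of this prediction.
ŷ = 57.4840, but this is extrapolation (above the data range [2.18, 9.82]) and may be unreliable.

Prediction calculation:
ŷ = 11.6989 + 2.6148 × 17.51
ŷ = 57.4840

Reliability:
- Data range: x ∈ [2.18, 9.82]
- Prediction point: x = 17.51 is 7.69 units above the observed range → this is EXTRAPOLATION, not interpolation

Why that matters here:
- Real relationships often flatten, saturate, or turn nonlinear at extremes
- R² describes fit only over the sampled x values; it says nothing about behaviour beyond them
- There are no observations near this x to validate the fitted line there

The R² = 0.9370 only validates the fit within [2.18, 9.82]; treat ŷ = 57.4840 with caution.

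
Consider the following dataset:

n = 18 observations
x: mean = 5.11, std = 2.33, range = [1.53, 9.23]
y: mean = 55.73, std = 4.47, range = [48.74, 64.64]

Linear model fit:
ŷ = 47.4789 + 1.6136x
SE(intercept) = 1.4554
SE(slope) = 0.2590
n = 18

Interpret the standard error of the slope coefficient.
SE(slope) = 0.2590 measures the uncertainty in the estimated slope. The coefficient is estimated precisely (SE/|β̂₁| = 16.1%).

SE(β̂₁) = s / √Sxx, where s is the residual standard deviation and Sxx = Σ(x − x̄)². It is the yardstick for how far β̂₁ = 1.6136 could plausibly be from the true slope.

Relative precision:
- SE / |β̂₁| = 0.2590 / 1.6136 = 16.1%
- Rule of thumb (under 20%: precise; 20% to under 50%: moderately precise; 50% or more: imprecise) → precise

Link to interval estimation: a confidence interval for β₁ is β̂₁ ± t* × 0.2590, so SE sets the half-width per unit of t*.

What drives SE(β̂₁): more residual scatter → larger SE.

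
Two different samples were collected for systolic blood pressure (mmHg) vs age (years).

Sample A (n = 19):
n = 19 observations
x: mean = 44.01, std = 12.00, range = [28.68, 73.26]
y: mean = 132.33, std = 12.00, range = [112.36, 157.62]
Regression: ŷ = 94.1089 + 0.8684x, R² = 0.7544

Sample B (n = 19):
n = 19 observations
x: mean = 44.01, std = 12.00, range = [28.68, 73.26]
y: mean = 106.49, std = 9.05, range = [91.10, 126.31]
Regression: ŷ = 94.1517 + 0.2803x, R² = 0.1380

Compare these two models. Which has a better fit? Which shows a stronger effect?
Model A has the better fit (R² = 0.7544 vs 0.1380). Model A shows the stronger effect (|β₁| = 0.8684 vs 0.2803).

Model Comparison:

Which explains more variance? (R²)
- Model A: R² = 0.7544 → 75.44% of variance in blood pressure explained
- Model B: R² = 0.1380 → 13.80% of variance in blood pressure explained
- 0.7544 > 0.1380 → Model A has the better fit

Strength of effect — compare |β₁|:
- Model A: β₁ = 0.8684 → predicted blood pressure rises 0.8684 mmHg per additional year of age
- Model B: β₁ = 0.2803 → predicted blood pressure rises 0.2803 mmHg per additional year of age
- |0.8684| > |0.2803| → Model A shows the stronger marginal effect

Notes:
- A better fit (higher R²) doesn't necessarily mean a more important relationship.
- R² measures how tightly points cluster around the line; β₁ measures how steep the line is — they answer different questions.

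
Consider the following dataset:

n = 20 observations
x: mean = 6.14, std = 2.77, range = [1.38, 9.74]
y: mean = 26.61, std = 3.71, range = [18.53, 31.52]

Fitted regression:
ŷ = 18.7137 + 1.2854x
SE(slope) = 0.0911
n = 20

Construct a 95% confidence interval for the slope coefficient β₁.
The 95% CI for β₁ is (1.0940, 1.4768)

Confidence interval for the slope:

The 95% CI for β₁ is: β̂₁ ± t*(α/2, n-2) × SE(β̂₁)

Step 1: Find critical t-value
- Confidence level = 0.95
- Degrees of freedom = n - 2 = 20 - 2 = 18
- t*(α/2, 18) = 2.1009

Step 2: Calculate margin of error
Margin = 2.1009 × 0.0911 = 0.1914

Step 3: Construct interval
CI = 1.2854 ± 0.1914
CI = (1.0940, 1.4768)

Interpretation: intervals built this way capture the true β₁ in 95% of repeated samples; here the plausible range for the per-unit effect of x on y is 1.0940 to 1.4768.
Since 0 is outside the interval, a two-sided test at α = 0.05 would reject H₀: β₁ = 0.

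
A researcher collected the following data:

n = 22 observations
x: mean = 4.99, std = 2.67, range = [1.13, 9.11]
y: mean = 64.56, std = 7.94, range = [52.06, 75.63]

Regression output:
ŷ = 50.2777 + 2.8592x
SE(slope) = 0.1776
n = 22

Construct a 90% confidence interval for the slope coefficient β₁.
The 90% CI for β₁ is (2.5529, 3.1655)

Confidence interval for the slope:

The 90% CI for β₁ is: β̂₁ ± t*(α/2, n-2) × SE(β̂₁)

Step 1: Find critical t-value
- Confidence level = 0.9
- Degrees of freedom = n - 2 = 22 - 2 = 20
- t*(α/2, 20) = 1.7247

Step 2: Calculate margin of error
Margin = 1.7247 × 0.1776 = 0.3063

Step 3: Construct interval
CI = 2.8592 ± 0.3063
CI = (2.5529, 3.1655)

Interpretation: each one-unit increase in x is associated with a change in mean y of between 2.5529 and 3.1655, with 90% confidence.
Since 0 is outside the interval, a two-sided test at α = 0.10 would reject H₀: β₁ = 0.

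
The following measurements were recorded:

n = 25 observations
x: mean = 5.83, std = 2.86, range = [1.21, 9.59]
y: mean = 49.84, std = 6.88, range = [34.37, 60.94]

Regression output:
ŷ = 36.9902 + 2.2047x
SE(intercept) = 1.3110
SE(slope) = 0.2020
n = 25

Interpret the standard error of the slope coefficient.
SE(slope) = 0.2020 measures the uncertainty in the estimated slope. The coefficient is estimated precisely (SE/|β̂₁| = 9.2%).

SE(β̂₁) = s / √Sxx, where s is the residual standard deviation and Sxx = Σ(x − x̄)². It is the yardstick for how far β̂₁ = 2.2047 could plausibly be from the true slope.

Relative precision:
- SE / |β̂₁| = 0.2020 / 2.2047 = 9.2%
- Rule of thumb (under 20%: precise; 20% to under 50%: moderately precise; 50% or more: imprecise) → precise

Rough 95% range (±2 SE): 2.2047 ± 0.4040 → (1.8007, 2.6087).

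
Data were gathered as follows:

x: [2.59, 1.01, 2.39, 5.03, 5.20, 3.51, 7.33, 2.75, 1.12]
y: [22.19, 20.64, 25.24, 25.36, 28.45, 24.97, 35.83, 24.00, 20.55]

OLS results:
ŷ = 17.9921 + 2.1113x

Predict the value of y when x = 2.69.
ŷ = 23.6715

Plug x = 2.69 into the fitted line:

ŷ = 17.9921 + 2.1113 × 2.69
ŷ = 17.9921 + 5.6794
ŷ = 23.6715

This is a point prediction; actual observations scatter around it by roughly the residual standard deviation.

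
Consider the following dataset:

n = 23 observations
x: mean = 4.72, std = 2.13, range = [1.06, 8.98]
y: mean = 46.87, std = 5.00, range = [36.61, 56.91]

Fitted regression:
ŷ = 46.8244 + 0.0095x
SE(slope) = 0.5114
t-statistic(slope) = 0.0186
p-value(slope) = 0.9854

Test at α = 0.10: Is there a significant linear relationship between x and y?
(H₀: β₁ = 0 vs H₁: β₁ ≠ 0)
p-value = 0.9854 ≥ α = 0.10, so we fail to reject H₀. The relationship is not significant.

Hypothesis test for the slope coefficient:

H₀: β₁ = 0 (no linear relationship)
H₁: β₁ ≠ 0 (linear relationship exists)

Test statistic: t = β̂₁ / SE(β̂₁) = 0.0095 / 0.5114 = 0.0186

With df = 21, the two-sided p-value for |t| = 0.0186 is 0.9854.

Decision rule: reject H₀ if p-value < α.
p-value = 0.9854 ≥ α = 0.10 → fail to reject H₀.

Conclusion: the linear association between x and y is not significant at the 10% level.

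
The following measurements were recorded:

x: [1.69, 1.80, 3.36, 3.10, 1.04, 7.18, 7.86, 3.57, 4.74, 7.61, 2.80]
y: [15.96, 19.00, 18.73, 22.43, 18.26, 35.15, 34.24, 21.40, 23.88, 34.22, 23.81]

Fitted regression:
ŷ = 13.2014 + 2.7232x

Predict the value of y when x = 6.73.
ŷ = 31.5285

Plug x = 6.73 into the fitted line:

ŷ = 13.2014 + 2.7232 × 6.73
ŷ = 13.2014 + 18.3271
ŷ = 31.5285

This is a point prediction; actual observations scatter around it by roughly the residual standard deviation.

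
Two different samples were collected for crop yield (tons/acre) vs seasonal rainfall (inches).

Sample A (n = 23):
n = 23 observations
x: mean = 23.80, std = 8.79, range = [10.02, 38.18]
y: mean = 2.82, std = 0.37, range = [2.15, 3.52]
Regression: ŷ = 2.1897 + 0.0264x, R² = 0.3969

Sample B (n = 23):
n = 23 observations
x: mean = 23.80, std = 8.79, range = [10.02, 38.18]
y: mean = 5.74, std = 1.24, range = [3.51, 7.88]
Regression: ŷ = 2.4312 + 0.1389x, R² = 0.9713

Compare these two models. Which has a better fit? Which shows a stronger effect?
Model B has the better fit (R² = 0.9713 vs 0.3969). Model B shows the stronger effect (|β₁| = 0.1389 vs 0.0264).

Model Comparison:

Fit — compare R²:
- Model A: R² = 0.3969 → 39.69% of variance in crop yield explained
- Model B: R² = 0.9713 → 97.13% of variance in crop yield explained
- 0.9713 > 0.3969 → Model B has the better fit

Effect size (slope magnitude):
- Model A: β₁ = 0.0264 → predicted crop yield rises 0.0264 tons/acre per additional inch of rainfall
- Model B: β₁ = 0.1389 → predicted crop yield rises 0.1389 tons/acre per additional inch of rainfall
- |0.0264| < |0.1389| → Model B shows the stronger marginal effect

Note: R² measures how tightly points cluster around the line; β₁ measures how steep the line is — they answer different questions.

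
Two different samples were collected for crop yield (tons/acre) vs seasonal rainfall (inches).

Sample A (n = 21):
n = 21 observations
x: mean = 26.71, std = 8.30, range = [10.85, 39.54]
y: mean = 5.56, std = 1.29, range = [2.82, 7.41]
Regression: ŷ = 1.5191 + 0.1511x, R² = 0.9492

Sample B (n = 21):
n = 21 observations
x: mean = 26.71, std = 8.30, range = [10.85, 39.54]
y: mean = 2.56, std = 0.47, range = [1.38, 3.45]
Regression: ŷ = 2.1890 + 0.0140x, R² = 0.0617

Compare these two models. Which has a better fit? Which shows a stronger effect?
Model A has the better fit (R² = 0.9492 vs 0.0617). Model A shows the stronger effect (|β₁| = 0.1511 vs 0.0140).

Model Comparison:

Fit — compare R²:
- Model A: R² = 0.9492 → 94.92% of variance in crop yield explained
- Model B: R² = 0.0617 → 6.17% of variance in crop yield explained
- 0.9492 > 0.0617 → Model A has the better fit

Effect size (slope magnitude):
- Model A: β₁ = 0.1511 → predicted crop yield rises 0.1511 tons/acre per additional inch of rainfall
- Model B: β₁ = 0.0140 → predicted crop yield rises 0.0140 tons/acre per additional inch of rainfall
- |0.1511| > |0.0140| → Model A shows the stronger marginal effect

Notes:
- A better fit (higher R²) doesn't necessarily mean a more important relationship.
- The two samples could reflect different populations, time periods, or measurement quality.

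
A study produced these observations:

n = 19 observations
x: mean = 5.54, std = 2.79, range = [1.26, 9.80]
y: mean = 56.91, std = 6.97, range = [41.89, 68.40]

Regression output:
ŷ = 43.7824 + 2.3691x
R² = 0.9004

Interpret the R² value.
R² = 0.9004 means 90.04% of the variation in y is explained by the linear relationship with x. This indicates a strong fit.

R² (coefficient of determination) measures the proportion of variance in y explained by the regression model.

Here R² = 0.9004:
- Explained: 90.04% of the variation in y
- Unexplained (residual): 100% − 90.04% = 9.96%
- Rule of thumb (below 0.3 weak; 0.3 to below 0.7 moderate; 0.7 and above strong) → strong

Note: R² never decreases when predictors are added, so it should not be used alone to compare models of different size.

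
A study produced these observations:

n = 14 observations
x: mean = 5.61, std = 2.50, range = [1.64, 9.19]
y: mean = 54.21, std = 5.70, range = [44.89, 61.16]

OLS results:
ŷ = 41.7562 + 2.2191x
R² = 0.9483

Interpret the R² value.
R² = 0.9483 means 94.83% of the variation in y is explained by the linear relationship with x. This indicates a strong fit.

R² = 1 − SS_res/SS_tot compares the residual scatter to the total scatter of y about its mean.

Here R² = 0.9483:
- Explained: 94.83% of the variation in y
- Unexplained (residual): 100% − 94.83% = 5.17%
- Rule of thumb (below 0.3 weak; 0.3 to below 0.7 moderate; 0.7 and above strong) → strong

Note: R² says nothing about causation, and a high R² does not by itself mean the linear form is appropriate — check the residuals.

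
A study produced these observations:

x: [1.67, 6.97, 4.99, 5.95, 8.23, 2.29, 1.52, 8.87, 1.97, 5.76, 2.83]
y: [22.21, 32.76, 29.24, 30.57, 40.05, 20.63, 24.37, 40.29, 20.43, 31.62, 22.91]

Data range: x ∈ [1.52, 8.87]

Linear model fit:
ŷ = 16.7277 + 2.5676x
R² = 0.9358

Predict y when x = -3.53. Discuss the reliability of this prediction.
ŷ = 7.6641 (extrapolation — x = -3.53 lies outside [1.52, 8.87], so reliability is low).

Prediction calculation:
ŷ = 16.7277 + 2.5676 × (-3.53)
ŷ = 7.6641

Reliability:
- Data range: x ∈ [1.52, 8.87]
- Prediction point: x = -3.53 is 5.05 units below the observed range → this is EXTRAPOLATION, not interpolation

Why that matters here:
- There are no observations near this x to validate the fitted line there
- The linear relationship may not hold outside the observed range
- R² describes fit only over the sampled x values; it says nothing about behaviour beyond them

Report the number if required, but flag clearly that it is an extrapolation.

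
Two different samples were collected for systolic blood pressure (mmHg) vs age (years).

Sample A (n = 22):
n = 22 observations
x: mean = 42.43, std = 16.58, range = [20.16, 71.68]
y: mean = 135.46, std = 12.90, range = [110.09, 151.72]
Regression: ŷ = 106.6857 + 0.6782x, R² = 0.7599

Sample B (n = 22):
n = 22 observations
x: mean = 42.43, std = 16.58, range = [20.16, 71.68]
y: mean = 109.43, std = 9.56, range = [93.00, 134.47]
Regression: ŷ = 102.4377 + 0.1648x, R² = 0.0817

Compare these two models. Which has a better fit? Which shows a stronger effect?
Model A has the better fit (R² = 0.7599 vs 0.0817). Model A shows the stronger effect (|β₁| = 0.6782 vs 0.1648).

Model Comparison:

Fit — compare R²:
- Model A: R² = 0.7599 → 75.99% of variance in blood pressure explained
- Model B: R² = 0.0817 → 8.17% of variance in blood pressure explained
- 0.7599 > 0.0817 → Model A has the better fit

Which has the larger per-year effect? (|β₁|)
- Model A: β₁ = 0.6782 → predicted blood pressure rises 0.6782 mmHg per additional year of age
- Model B: β₁ = 0.1648 → predicted blood pressure rises 0.1648 mmHg per additional year of age
- |0.6782| > |0.1648| → Model A shows the stronger marginal effect

Note: The two samples could reflect different populations, time periods, or measurement quality.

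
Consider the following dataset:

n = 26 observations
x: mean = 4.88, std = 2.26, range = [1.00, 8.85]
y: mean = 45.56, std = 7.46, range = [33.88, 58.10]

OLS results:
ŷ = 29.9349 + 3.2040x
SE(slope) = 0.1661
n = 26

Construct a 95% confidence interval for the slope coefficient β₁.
The 95% CI for β₁ is (2.8612, 3.5468)

Confidence interval for the slope:

The 95% CI for β₁ is: β̂₁ ± t*(α/2, n-2) × SE(β̂₁)

Step 1: Find critical t-value
- Confidence level = 0.95
- Degrees of freedom = n - 2 = 26 - 2 = 24
- t*(α/2, 24) = 2.0639

Step 2: Calculate margin of error
Margin = 2.0639 × 0.1661 = 0.3428

Step 3: Construct interval
CI = 3.2040 ± 0.3428
CI = (2.8612, 3.5468)

Interpretation: We are 95% confident that the true slope β₁ lies between 2.8612 and 3.5468.
Since 0 is outside the interval, a two-sided test at α = 0.05 would reject H₀: β₁ = 0.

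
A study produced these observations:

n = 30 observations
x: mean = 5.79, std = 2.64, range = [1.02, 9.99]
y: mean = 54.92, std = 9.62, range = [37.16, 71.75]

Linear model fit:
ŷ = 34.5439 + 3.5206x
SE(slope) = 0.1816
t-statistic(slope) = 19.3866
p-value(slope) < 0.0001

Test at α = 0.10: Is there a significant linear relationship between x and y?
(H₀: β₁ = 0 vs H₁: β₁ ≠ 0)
Since p-value < 0.0001 < α = 0.10, reject H₀ — the slope is significantly different from 0.

Hypothesis test for the slope coefficient:

H₀: β₁ = 0 (no linear relationship)
H₁: β₁ ≠ 0 (linear relationship exists)

Test statistic: t = β̂₁ / SE(β̂₁) = 3.5206 / 0.1816 = 19.3866

p < 0.0001: how often a slope estimate this far from 0 (in SE units) would arise by chance if β₁ were truly 0.

Decision rule: reject H₀ if p-value < α.
p-value < 0.0001 < α = 0.10 → reject H₀.

There is sufficient evidence at the 10% significance level to conclude that a linear relationship exists between x and y.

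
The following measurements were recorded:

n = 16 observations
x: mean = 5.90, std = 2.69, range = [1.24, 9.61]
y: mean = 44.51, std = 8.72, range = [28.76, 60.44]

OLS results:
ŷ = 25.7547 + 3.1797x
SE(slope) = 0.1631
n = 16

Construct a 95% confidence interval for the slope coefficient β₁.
The 95% CI for β₁ is (2.8299, 3.5295)

Confidence interval for the slope:

The 95% CI for β₁ is: β̂₁ ± t*(α/2, n-2) × SE(β̂₁)

Step 1: Find critical t-value
- Confidence level = 0.95
- Degrees of freedom = n - 2 = 16 - 2 = 14
- t*(α/2, 14) = 2.1448

Step 2: Calculate margin of error
Margin = 2.1448 × 0.1631 = 0.3498

Step 3: Construct interval
CI = 3.1797 ± 0.3498
CI = (2.8299, 3.5295)

Interpretation: each one-unit increase in x is associated with a change in mean y of between 2.8299 and 3.5295, with 95% confidence.
Both endpoints are positive, so the data support a genuinely positive slope at this confidence level.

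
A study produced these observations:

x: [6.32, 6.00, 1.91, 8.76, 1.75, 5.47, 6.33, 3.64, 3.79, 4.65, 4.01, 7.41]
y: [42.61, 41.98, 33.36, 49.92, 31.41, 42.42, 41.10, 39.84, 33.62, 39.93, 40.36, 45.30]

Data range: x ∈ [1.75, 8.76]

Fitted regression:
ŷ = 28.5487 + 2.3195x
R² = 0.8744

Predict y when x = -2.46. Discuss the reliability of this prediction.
ŷ = 22.8427 (extrapolation — x = -2.46 lies outside [1.75, 8.76], so reliability is low).

Prediction calculation:
ŷ = 28.5487 + 2.3195 × (-2.46)
ŷ = 22.8427

Reliability:
- Data range: x ∈ [1.75, 8.76]
- Prediction point: x = -2.46 is 4.21 units below the observed range → this is EXTRAPOLATION, not interpolation

Why that matters here:
- The standard error of prediction grows with (x − x̄)², and x = -2.46 is far from x̄ = 5.00
- There are no observations near this x to validate the fitted line there
- Real relationships often flatten, saturate, or turn nonlinear at extremes

Report the number if required, but flag clearly that it is an extrapolation.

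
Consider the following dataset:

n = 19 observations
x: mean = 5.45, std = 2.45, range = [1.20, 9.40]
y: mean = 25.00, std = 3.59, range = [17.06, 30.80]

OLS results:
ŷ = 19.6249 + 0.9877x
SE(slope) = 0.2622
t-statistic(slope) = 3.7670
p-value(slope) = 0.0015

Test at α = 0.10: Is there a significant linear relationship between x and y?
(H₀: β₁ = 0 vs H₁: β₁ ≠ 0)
Since p-value = 0.0015 < α = 0.10, reject H₀ — the slope is significantly different from 0.

Hypothesis test for the slope coefficient:

H₀: β₁ = 0 (no linear relationship)
H₁: β₁ ≠ 0 (linear relationship exists)

Test statistic: t = β̂₁ / SE(β̂₁) = 0.9877 / 0.2622 = 3.7670

The p-value (0.0015) is the probability, under H₀, of a t-statistic at least as extreme as |t| = 3.7670 (two-sided, df = n − 2 = 17).

Decision rule: reject H₀ if p-value < α.
p-value = 0.0015 < α = 0.10 → reject H₀.

Conclusion: the linear association between x and y is significant at the 10% level.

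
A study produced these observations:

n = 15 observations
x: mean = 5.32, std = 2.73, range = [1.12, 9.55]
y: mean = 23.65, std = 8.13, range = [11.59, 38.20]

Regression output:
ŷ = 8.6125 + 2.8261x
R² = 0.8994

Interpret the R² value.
About 89.94% of the variability in y is accounted for by the regression on x (R² = 0.8994) — a strong linear fit.

R² = 1 − SS_res/SS_tot compares the residual scatter to the total scatter of y about its mean.

Here R² = 0.8994:
- Explained: 89.94% of the variation in y
- Unexplained (residual): 100% − 89.94% = 10.06%
- Rule of thumb (below 0.3 weak; 0.3 to below 0.7 moderate; 0.7 and above strong) → strong

Calculation: R² = 1 − (SS_res / SS_tot), where SS_res is the sum of squared residuals and SS_tot the total sum of squares.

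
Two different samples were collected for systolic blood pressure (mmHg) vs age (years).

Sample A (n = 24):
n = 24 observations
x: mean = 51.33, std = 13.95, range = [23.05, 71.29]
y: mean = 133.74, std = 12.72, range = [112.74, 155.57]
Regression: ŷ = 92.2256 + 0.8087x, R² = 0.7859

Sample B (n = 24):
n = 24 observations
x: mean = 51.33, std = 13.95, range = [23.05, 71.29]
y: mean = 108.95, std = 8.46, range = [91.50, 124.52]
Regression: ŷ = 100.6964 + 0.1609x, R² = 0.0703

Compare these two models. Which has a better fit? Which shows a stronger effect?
Model A has the better fit (R² = 0.7859 vs 0.0703). Model A shows the stronger effect (|β₁| = 0.8087 vs 0.1609).

Model Comparison:

Goodness of fit (R²):
- Model A: R² = 0.7859 → 78.59% of variance in blood pressure explained
- Model B: R² = 0.0703 → 7.03% of variance in blood pressure explained
- 0.7859 > 0.0703 → Model A has the better fit

Strength of effect — compare |β₁|:
- Model A: β₁ = 0.8087 → predicted blood pressure rises 0.8087 mmHg per additional year of age
- Model B: β₁ = 0.1609 → predicted blood pressure rises 0.1609 mmHg per additional year of age
- |0.8087| > |0.1609| → Model A shows the stronger marginal effect

Note: The two samples could reflect different populations, time periods, or measurement quality.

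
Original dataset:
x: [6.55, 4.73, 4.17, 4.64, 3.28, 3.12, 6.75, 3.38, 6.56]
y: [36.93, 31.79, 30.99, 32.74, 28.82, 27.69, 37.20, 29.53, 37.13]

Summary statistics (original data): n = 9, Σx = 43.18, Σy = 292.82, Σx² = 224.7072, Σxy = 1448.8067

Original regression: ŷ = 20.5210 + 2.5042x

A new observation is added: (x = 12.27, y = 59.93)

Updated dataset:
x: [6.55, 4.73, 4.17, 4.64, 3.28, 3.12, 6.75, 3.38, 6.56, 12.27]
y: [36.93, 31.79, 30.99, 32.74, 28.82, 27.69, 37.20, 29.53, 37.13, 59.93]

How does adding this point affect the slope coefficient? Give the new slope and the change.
The slope changes from 2.5042 to 3.3655 (change of +0.8613, or +34.4%).

x = 12.27 lies well outside the original x-range [3.12, 6.75] (x̄ ≈ 4.80), so this observation has high leverage and can move the slope substantially.

Step 1: Update the sums with the new point (n goes from 9 to 10)
Σx  = 43.18 + 12.27 = 55.45
Σy  = 292.82 + 59.93 = 352.75
Σx² = 224.7072 + 12.27² = 224.7072 + 150.5529 = 375.2601
Σxy = 1448.8067 + 12.27×59.93 = 1448.8067 + 735.3411 = 2184.1478

Step 2: Recompute the slope with b₁ = (nΣxy − ΣxΣy) / (nΣx² − (Σx)²)
Numerator   = 10×2184.1478 − 55.45×352.75 = 21841.4780 − 19559.9875 = 2281.4905
Denominator = 10×375.2601 − 55.45² = 3752.6010 − 3074.7025 = 677.8985
b₁(new) = 2281.4905 / 677.8985 = 3.3655

(Same formula on the original sums: (9×1448.8067 − 43.18×292.82) / (9×224.7072 − 43.18²) = 395.2927 / 157.8524 = 2.5042, matching the given fit.)

Step 3: Change in slope
Δβ₁ = 3.3655 − 2.5042 = +0.8613
Relative change = +0.8613 / 2.5042 × 100% = +34.4%
→ the slope increases when the point is added.

Because the point sits above the extension of the original line at a high-leverage x, it tilts the fit up.
In practice: investigate whether it comes from the same population as the rest of the sample; check such a point for data-entry or measurement error.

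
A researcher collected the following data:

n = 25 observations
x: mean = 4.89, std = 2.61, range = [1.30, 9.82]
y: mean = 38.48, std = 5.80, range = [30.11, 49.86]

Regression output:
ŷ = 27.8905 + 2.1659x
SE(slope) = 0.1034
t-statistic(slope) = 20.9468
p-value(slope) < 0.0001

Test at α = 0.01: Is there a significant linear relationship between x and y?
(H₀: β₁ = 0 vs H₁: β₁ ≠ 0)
Since p-value < 0.0001 < α = 0.01, reject H₀ — the slope is significantly different from 0.

Hypothesis test for the slope coefficient:

H₀: β₁ = 0 (no linear relationship)
H₁: β₁ ≠ 0 (linear relationship exists)

Test statistic: t = β̂₁ / SE(β̂₁) = 2.1659 / 0.1034 = 20.9468

With df = 23, the two-sided p-value for |t| = 20.9468 is <0.0001.

Decision rule: reject H₀ if p-value < α.
p-value < 0.0001 < α = 0.01 → reject H₀.

Conclusion: the linear association between x and y is significant at the 1% level.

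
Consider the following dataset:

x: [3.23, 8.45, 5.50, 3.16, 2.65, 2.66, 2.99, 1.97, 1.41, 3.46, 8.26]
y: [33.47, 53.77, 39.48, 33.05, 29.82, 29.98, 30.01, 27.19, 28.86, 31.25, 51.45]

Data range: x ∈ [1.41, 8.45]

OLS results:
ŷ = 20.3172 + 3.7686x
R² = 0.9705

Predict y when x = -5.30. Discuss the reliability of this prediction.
ŷ = 0.3436 (extrapolation — x = -5.30 lies outside [1.41, 8.45], so reliability is low).

Prediction calculation:
ŷ = 20.3172 + 3.7686 × (-5.30)
ŷ = 0.3436

Reliability:
- Data range: x ∈ [1.41, 8.45]
- Prediction point: x = -5.30 is 6.71 units below the observed range → this is EXTRAPOLATION, not interpolation

Why that matters here:
- Real relationships often flatten, saturate, or turn nonlinear at extremes
- The linear relationship may not hold outside the observed range

A defensible statement: 'if the linear trend continued to x = -5.30, y would be about 0.3436' — the premise is untested.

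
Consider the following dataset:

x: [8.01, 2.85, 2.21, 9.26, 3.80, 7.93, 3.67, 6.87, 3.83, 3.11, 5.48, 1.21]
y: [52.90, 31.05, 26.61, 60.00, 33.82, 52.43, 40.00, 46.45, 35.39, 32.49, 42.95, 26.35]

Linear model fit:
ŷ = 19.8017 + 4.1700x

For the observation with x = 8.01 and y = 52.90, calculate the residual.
Residual = -0.3034

The residual is the difference between the actual value and the predicted value:

Residual = y - ŷ

Step 1: Calculate predicted value
ŷ = 19.8017 + 4.1700 × 8.01
ŷ = 53.2034

Step 2: Calculate residual
Residual = 52.90 - 53.2034
Residual = -0.3034

Interpretation: the model overestimates the actual value by 0.3034 at this point (negative residual → observation lies below the fitted line).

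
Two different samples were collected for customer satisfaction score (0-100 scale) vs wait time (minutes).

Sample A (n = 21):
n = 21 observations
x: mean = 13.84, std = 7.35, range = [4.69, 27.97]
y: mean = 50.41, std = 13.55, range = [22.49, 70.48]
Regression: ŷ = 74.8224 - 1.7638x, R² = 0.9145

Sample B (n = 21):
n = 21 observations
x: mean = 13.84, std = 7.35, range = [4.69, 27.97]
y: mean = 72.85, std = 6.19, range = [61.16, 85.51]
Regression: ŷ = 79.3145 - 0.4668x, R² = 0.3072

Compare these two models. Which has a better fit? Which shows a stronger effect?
Model A has the better fit (R² = 0.9145 vs 0.3072). Model A shows the stronger effect (|β₁| = 1.7638 vs 0.4668).

Model Comparison:

Fit — compare R²:
- Model A: R² = 0.9145 → 91.45% of variance in satisfaction score explained
- Model B: R² = 0.3072 → 30.72% of variance in satisfaction score explained
- 0.9145 > 0.3072 → Model A has the better fit

Which has the larger per-minute effect? (|β₁|)
- Model A: β₁ = -1.7638 → predicted satisfaction score falls 1.7638 points per additional minute of wait time
- Model B: β₁ = -0.4668 → predicted satisfaction score falls 0.4668 points per additional minute of wait time
- |-1.7638| > |-0.4668| → Model A shows the stronger marginal effect

Note: R² measures how tightly points cluster around the line; β₁ measures how steep the line is — they answer different questions.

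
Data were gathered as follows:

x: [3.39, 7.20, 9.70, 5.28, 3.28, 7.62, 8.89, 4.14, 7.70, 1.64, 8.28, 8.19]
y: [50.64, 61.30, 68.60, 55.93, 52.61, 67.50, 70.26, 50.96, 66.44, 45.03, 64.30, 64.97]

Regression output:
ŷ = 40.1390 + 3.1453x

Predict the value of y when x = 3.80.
ŷ = 52.0911

To predict y for x = 3.80, substitute into the regression equation:

ŷ = 40.1390 + 3.1453 × 3.80
ŷ = 40.1390 + 11.9521
ŷ = 52.0911

This is the fitted mean response at that x — an individual observation would come with a wider prediction interval.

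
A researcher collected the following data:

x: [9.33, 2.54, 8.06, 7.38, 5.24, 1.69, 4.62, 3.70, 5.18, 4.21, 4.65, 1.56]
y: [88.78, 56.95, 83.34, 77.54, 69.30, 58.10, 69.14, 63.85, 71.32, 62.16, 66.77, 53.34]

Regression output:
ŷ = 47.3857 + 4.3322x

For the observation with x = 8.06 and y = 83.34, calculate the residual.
Residual = 1.0368

The residual is the difference between the actual value and the predicted value:

Residual = y - ŷ

Step 1: Calculate predicted value
ŷ = 47.3857 + 4.3322 × 8.06
ŷ = 82.3032

Step 2: Calculate residual
Residual = 83.34 - 82.3032
Residual = 1.0368

Interpretation: the model underestimates the actual value by 1.0368 at this point (positive residual → observation lies above the fitted line).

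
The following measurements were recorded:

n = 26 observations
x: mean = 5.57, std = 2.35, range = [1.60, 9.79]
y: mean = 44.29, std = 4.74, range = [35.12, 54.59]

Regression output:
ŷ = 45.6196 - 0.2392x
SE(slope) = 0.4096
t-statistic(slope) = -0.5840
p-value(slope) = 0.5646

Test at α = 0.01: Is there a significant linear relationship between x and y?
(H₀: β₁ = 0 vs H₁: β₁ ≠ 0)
p-value = 0.5646 ≥ α = 0.01, so we fail to reject H₀. The relationship is not significant.

Hypothesis test for the slope coefficient:

H₀: β₁ = 0 (no linear relationship)
H₁: β₁ ≠ 0 (linear relationship exists)

Test statistic: t = β̂₁ / SE(β̂₁) = -0.2392 / 0.4096 = -0.5840

p = 0.5646: how often a slope estimate this far from 0 (in SE units) would arise by chance if β₁ were truly 0.

Decision rule: reject H₀ if p-value < α.
p-value = 0.5646 ≥ α = 0.01 → fail to reject H₀.

There is not sufficient evidence at the 1% significance level to conclude that a linear relationship exists between x and y.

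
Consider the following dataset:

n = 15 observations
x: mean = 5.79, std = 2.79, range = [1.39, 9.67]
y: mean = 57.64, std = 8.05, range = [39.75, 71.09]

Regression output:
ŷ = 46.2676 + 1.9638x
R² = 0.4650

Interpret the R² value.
About 46.50% of the variability in y is accounted for by the regression on x (R² = 0.4650) — a moderate linear fit.

R² = 1 − SS_res/SS_tot compares the residual scatter to the total scatter of y about its mean.

Here R² = 0.4650:
- Explained: 46.50% of the variation in y
- Unexplained (residual): 100% − 46.50% = 53.50%
- Rule of thumb (below 0.3 weak; 0.3 to below 0.7 moderate; 0.7 and above strong) → moderate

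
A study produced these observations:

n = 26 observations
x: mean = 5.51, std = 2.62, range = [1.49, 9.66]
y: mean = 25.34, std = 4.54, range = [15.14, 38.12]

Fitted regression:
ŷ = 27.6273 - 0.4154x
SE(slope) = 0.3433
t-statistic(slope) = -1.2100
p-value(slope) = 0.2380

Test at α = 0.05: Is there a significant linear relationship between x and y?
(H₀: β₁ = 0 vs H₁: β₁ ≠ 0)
Since p-value = 0.2380 ≥ α = 0.05, fail to reject H₀ — the slope is not significantly different from 0.

Hypothesis test for the slope coefficient:

H₀: β₁ = 0 (no linear relationship)
H₁: β₁ ≠ 0 (linear relationship exists)

Test statistic: t = β̂₁ / SE(β̂₁) = -0.4154 / 0.3433 = -1.2100

p = 0.2380: how often a slope estimate this far from 0 (in SE units) would arise by chance if β₁ were truly 0.

Decision rule: reject H₀ if p-value < α.
p-value = 0.2380 ≥ α = 0.05 → fail to reject H₀.

Conclusion: the linear association between x and y is not significant at the 5% level.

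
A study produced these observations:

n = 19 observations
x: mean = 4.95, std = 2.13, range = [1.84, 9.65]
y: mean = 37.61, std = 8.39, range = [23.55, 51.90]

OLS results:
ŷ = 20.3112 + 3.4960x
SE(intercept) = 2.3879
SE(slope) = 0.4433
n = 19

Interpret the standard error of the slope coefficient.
SE(β̂₁) = 0.4433 is the estimated standard deviation of the slope estimate across repeated samples; relative to β̂₁ = 3.4960 that is 12.7%, a precise estimate.

SE(β̂₁) = s / √Sxx, where s is the residual standard deviation and Sxx = Σ(x − x̄)². It is the yardstick for how far β̂₁ = 3.4960 could plausibly be from the true slope.

Relative precision:
- SE / |β̂₁| = 0.4433 / 3.4960 = 12.7%
- Rule of thumb (under 20%: precise; 20% to under 50%: moderately precise; 50% or more: imprecise) → precise

Link to interval estimation: a confidence interval for β₁ is β̂₁ ± t* × 0.4433, so SE sets the half-width per unit of t*.

What drives SE(β̂₁): larger n (here n = 19) → smaller SE.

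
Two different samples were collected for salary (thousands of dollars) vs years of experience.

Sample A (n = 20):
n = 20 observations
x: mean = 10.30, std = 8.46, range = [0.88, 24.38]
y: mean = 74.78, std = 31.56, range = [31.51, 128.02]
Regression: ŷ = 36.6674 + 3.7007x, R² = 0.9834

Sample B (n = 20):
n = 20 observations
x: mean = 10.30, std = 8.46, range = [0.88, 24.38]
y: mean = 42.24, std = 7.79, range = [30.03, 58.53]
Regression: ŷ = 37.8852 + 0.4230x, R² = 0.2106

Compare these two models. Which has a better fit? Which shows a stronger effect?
Model A has the better fit (R² = 0.9834 vs 0.2106). Model A shows the stronger effect (|β₁| = 3.7007 vs 0.4230).

Model Comparison:

Goodness of fit (R²):
- Model A: R² = 0.9834 → 98.34% of variance in salary explained
- Model B: R² = 0.2106 → 21.06% of variance in salary explained
- 0.9834 > 0.2106 → Model A has the better fit

Which has the larger per-year effect? (|β₁|)
- Model A: β₁ = 3.7007 → predicted salary rises 3.7007 thousand dollars per additional year of experience
- Model B: β₁ = 0.4230 → predicted salary rises 0.4230 thousand dollars per additional year of experience
- |3.7007| > |0.4230| → Model A shows the stronger marginal effect

Note: A better fit (higher R²) doesn't necessarily mean a more important relationship.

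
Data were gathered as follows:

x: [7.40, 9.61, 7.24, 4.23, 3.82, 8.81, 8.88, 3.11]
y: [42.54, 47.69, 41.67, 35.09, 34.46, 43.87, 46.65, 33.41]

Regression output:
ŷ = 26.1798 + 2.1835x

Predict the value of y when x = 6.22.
ŷ = 39.7612

To predict y for x = 6.22, substitute into the regression equation:

ŷ = 26.1798 + 2.1835 × 6.22
ŷ = 26.1798 + 13.5814
ŷ = 39.7612

This is the fitted mean response at that x — an individual observation would come with a wider prediction interval.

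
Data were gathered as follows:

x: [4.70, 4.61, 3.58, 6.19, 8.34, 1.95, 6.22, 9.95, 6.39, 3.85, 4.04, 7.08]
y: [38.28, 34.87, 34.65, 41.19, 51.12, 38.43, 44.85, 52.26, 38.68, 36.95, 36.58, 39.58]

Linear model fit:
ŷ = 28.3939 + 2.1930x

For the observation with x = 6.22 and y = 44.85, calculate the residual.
Residual = 2.8156

The residual is the difference between the actual value and the predicted value:

Residual = y - ŷ

Step 1: Calculate predicted value
ŷ = 28.3939 + 2.1930 × 6.22
ŷ = 42.0344

Step 2: Calculate residual
Residual = 44.85 - 42.0344
Residual = 2.8156

The residual is positive, so the observed y = 44.85 sits above the regression line (the line underestimates it by 2.8156).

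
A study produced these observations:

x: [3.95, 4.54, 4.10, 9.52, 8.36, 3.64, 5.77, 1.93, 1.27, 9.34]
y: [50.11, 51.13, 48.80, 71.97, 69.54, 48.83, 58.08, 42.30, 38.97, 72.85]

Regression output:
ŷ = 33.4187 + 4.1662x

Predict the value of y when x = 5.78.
ŷ = 57.4993

Plug x = 5.78 into the fitted line:

ŷ = 33.4187 + 4.1662 × 5.78
ŷ = 33.4187 + 24.0806
ŷ = 57.4993

This is a point prediction; actual observations scatter around it by roughly the residual standard deviation.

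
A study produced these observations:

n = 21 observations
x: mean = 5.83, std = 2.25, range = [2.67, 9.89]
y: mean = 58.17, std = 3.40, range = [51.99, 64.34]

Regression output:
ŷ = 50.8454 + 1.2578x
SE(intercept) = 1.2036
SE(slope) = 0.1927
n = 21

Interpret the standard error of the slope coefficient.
The slope 1.2578 is pinned down to within about ±0.1927 (one SE) by these data — relative uncertainty 15.3%, i.e. precise.

What SE measures:
- The standard error quantifies the sampling variability of the coefficient estimate
- It is the estimated standard deviation of β̂₁ across hypothetical repeated samples of the same size
- Smaller SE → more precise estimate

Relative precision:
- SE / |β̂₁| = 0.1927 / 1.2578 = 15.3%
- Rule of thumb (under 20%: precise; 20% to under 50%: moderately precise; 50% or more: imprecise) → precise

Rough 95% range (±2 SE): 1.2578 ± 0.3854 → (0.8724, 1.6432).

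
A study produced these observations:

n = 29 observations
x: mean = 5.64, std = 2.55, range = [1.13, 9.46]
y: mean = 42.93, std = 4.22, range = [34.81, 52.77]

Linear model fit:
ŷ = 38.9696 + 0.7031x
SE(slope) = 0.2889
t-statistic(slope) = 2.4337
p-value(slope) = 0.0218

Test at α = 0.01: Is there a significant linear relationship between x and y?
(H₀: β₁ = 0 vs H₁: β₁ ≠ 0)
p-value = 0.0218 ≥ α = 0.01, so we fail to reject H₀. The relationship is not significant.

Hypothesis test for the slope coefficient:

H₀: β₁ = 0 (no linear relationship)
H₁: β₁ ≠ 0 (linear relationship exists)

Test statistic: t = β̂₁ / SE(β̂₁) = 0.7031 / 0.2889 = 2.4337

With df = 27, the two-sided p-value for |t| = 2.4337 is 0.0218.

Decision rule: reject H₀ if p-value < α.
p-value = 0.0218 ≥ α = 0.01 → fail to reject H₀.

Conclusion: the linear association between x and y is not significant at the 1% level.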